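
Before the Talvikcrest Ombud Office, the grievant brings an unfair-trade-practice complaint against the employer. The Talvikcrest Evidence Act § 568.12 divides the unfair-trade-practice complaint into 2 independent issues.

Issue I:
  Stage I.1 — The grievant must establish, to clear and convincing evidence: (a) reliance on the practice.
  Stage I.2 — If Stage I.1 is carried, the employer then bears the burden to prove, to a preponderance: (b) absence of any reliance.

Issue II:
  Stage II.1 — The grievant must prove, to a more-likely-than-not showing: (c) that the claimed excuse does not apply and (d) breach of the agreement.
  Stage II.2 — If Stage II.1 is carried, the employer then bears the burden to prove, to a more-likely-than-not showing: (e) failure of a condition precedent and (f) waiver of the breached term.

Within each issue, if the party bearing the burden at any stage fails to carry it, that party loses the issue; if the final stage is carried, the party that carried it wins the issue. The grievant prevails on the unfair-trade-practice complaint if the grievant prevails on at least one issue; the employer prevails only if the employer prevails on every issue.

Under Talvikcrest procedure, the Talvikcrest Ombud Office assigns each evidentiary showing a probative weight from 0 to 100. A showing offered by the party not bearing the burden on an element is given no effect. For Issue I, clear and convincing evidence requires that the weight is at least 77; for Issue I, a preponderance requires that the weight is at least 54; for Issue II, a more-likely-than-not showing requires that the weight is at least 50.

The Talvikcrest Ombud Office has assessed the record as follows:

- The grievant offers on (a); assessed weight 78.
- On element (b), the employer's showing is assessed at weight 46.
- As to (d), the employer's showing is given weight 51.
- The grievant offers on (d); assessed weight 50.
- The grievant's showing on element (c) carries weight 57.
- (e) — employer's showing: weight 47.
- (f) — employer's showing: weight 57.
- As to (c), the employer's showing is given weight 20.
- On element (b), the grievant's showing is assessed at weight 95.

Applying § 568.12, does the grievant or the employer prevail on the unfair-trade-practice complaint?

grievant

— Issue I —
At Stage I.1 the grievant must meet clear and convincing evidence (weight is at least 77): on (a) the weight is 78, which does reach 77, so (a) meets the standard.
  The grievant carries Stage I.1; the employer now bears the burden.
At Stage I.2 the employer must meet a preponderance (weight is at least 54): on (b) the weight is 46 (the grievant's 95 is given no effect), < 54, so (b) does not meet the standard.
  Not every element is met, so the employer fails to carry Stage I.2.
The grievant prevails on this issue.
— Issue II —
Stage II.1 — burden on grievant; standard: a more-likely-than-not showing (weight is at least 50).
    (c): 57 (employer's 20 disregarded) ≥ 50 [met]
    (d): 50 (employer's 51 disregarded) ≥ 50 [met]
  Stage II.1 carried; the burden shifts to the employer.
Stage II.2 — burden on employer; standard: a more-likely-than-not showing (weight is at least 50).
    (e): 47 < 50 [not met]
    (f): 57 ≥ 50 [met]
  Not every element is met, so the employer fails to carry Stage II.2.
The grievant prevails on this issue.
Per-issue: Issue I → grievant; Issue II → grievant. The grievant must prevail on at least one issue; overall, the grievant prevails.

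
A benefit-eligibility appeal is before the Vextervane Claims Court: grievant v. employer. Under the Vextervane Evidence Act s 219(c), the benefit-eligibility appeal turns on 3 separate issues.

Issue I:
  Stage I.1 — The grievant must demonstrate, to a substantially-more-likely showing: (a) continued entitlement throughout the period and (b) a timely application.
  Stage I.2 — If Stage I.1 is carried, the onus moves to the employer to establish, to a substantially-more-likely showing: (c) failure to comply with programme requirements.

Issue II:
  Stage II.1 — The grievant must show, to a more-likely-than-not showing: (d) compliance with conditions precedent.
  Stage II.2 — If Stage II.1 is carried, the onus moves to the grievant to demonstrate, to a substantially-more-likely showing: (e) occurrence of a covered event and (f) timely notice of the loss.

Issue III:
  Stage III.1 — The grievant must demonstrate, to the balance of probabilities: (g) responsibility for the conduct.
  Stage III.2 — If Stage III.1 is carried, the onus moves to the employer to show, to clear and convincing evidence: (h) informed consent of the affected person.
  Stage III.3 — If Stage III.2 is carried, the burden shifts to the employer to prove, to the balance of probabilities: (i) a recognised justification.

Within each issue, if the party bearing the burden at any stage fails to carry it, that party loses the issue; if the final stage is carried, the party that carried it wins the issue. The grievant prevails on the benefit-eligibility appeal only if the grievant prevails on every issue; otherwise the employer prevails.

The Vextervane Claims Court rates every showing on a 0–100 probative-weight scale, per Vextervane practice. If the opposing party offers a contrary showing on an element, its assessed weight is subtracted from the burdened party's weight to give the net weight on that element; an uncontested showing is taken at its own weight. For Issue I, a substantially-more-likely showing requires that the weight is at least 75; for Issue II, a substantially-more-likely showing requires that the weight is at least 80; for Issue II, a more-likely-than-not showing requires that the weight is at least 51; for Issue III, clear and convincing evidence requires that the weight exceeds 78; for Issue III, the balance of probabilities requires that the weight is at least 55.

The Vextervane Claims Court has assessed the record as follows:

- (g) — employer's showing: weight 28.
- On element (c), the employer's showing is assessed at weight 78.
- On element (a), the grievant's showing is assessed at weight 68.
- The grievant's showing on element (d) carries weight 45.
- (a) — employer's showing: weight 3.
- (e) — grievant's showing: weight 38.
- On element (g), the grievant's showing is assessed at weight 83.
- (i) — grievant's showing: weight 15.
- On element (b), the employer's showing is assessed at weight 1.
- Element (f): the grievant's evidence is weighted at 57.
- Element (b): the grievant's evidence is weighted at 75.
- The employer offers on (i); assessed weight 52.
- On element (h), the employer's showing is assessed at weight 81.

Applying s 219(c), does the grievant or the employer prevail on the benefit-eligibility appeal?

employer

— Issue I —
Stage I.1 (grievant, a substantially-more-likely showing, weight is at least 75): (a) net 68−3=65 < 75 — fails; (b) net 75−1=74 < 75 — fails.
  The grievant does not carry Stage I.1.
The employer prevails on this issue.
— Issue II —
At Stage II.1 the grievant must meet a more-likely-than-not showing (weight is at least 51): on (d) the weight is 45, < 51, so (d) does not meet the standard.
  The grievant does not carry Stage II.1.
The analysis ends at Stage II.1; the employer prevails on this issue.
— Issue III —
Stage III.1 (grievant, the balance of probabilities, weight is at least 55): (g) net 83−28=55 ≥ 55 — meets.
  All elements met. The burden passes to the employer.
Stage III.2 (employer, clear and convincing evidence, weight exceeds 78): (h) 81 > 78 — meets.
  All elements met. The employer retains the burden for Stage III.3.
Stage III.3 (employer, the balance of probabilities, weight is at least 55): (i) net 52−15=37 < 55 — fails.
  Not every element is met, so the employer fails to carry Stage III.3.
So the grievant prevails on this issue.
Per-issue: Issue I → employer; Issue II → employer; Issue III → grievant. The grievant must prevail on every issue; overall, the employer prevails.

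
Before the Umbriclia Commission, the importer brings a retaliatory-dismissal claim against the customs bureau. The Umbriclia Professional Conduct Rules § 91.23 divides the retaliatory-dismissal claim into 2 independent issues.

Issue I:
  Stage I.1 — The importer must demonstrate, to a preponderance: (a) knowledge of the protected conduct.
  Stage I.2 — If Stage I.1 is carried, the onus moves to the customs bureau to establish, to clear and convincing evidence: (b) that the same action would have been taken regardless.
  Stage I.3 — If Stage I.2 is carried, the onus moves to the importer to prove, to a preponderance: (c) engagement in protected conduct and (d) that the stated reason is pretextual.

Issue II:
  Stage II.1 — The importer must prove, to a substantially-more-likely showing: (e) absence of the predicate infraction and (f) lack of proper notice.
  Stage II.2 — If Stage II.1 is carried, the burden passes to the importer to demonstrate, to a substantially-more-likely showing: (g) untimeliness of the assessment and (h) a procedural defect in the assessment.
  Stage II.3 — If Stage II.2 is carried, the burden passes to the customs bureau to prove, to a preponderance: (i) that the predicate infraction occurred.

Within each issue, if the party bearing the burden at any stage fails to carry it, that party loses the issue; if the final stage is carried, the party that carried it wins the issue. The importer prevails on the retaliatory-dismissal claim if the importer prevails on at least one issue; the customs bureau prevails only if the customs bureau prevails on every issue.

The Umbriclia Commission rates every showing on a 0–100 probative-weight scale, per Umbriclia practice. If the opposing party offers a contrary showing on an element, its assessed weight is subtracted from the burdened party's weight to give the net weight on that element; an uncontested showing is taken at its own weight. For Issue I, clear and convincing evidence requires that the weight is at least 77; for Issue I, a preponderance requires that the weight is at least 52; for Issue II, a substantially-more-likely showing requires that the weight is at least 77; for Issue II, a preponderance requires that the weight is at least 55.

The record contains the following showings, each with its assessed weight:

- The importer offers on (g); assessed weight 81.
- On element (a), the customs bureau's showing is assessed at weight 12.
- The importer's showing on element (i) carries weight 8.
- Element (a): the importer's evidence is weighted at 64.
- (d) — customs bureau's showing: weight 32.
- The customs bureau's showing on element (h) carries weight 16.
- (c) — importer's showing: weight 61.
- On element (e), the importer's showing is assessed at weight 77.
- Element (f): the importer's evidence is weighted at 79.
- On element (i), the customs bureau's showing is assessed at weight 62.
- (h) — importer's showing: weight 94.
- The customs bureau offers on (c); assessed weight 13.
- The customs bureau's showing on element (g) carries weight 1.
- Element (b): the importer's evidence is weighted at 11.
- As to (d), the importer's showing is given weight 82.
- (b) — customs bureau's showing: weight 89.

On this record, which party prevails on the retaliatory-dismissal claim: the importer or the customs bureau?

— Issue I —
Stage I.1 — burden on importer; standard: a preponderance (weight is at least 52).
    (a): 64 − 12 = 52 ≥ 52 [met]
  Stage I.1 carried; the burden shifts to the customs bureau.
Stage I.2 — burden on customs bureau; standard: clear and convincing evidence (weight is at least 77).
    (b): 89 − 11 = 78 ≥ 77 [met]
  All elements met. The burden passes to the importer.
Stage I.3 — burden on importer; standard: a preponderance (weight is at least 52).
    (c): 61 − 13 = 48 < 52 [not met]
    (d): 82 − 32 = 50 < 52 [not met]
  The importer does not carry Stage I.3.
The analysis ends at Stage I.3; the customs bureau prevails on this issue.
— Issue II —
Stage II.1 — burden on importer; standard: a substantially-more-likely showing (weight is at least 77).
    (e): 77 ≥ 77 [met]
    (f): 79 ≥ 77 [met]
  Stage II.1 is satisfied; the importer continues to bear the burden.
Stage II.2 — burden on importer; standard: a substantially-more-likely showing (weight is at least 77).
    (g): 81 − 1 = 80 ≥ 77 [met]
    (h): 94 − 16 = 78 ≥ 77 [met]
  Stage II.2 carried; the burden shifts to the customs bureau.
Stage II.3 — burden on customs bureau; standard: a preponderance (weight is at least 55).
    (i): 62 − 8 = 54 < 55 [not met]
  Not every element is met, so the customs bureau fails to carry Stage II.3.
The analysis ends at Stage II.3; the importer prevails on this issue.
Per-issue: Issue I → customs bureau; Issue II → importer. The importer must prevail on at least one issue; overall, the importer prevails.

importer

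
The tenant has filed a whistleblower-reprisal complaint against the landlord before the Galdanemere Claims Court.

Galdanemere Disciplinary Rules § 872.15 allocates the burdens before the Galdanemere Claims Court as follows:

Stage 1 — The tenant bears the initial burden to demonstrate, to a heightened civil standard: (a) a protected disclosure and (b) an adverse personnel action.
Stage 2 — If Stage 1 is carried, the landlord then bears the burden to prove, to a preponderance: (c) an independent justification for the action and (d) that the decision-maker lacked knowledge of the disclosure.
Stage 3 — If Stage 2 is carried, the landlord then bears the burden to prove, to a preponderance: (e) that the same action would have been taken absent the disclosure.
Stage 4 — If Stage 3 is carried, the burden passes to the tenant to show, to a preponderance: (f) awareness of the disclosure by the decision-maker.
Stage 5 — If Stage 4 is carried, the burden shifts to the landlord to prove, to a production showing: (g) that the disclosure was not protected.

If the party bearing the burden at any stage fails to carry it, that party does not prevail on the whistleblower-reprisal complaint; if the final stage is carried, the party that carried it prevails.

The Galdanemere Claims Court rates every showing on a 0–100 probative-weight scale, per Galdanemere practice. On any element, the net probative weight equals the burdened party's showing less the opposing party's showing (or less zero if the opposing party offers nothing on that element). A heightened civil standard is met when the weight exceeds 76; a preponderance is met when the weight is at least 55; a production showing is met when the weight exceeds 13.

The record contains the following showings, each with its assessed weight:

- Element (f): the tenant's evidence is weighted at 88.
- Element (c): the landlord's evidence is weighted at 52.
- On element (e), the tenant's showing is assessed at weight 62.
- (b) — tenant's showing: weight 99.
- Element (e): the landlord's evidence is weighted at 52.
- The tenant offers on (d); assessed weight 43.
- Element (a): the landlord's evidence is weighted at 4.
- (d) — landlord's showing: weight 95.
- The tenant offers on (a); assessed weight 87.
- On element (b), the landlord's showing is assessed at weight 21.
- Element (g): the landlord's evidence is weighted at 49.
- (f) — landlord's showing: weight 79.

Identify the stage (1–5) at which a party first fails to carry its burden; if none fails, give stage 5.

At Stage 1 the tenant must meet a heightened civil standard (weight exceeds 76): on (a) the weight is 87 less the opposing 4 gives net 83, which does exceed 76, so (a) meets the standard; on (b) the weight is 99 less the opposing 21 gives net 78, > 76, so (b) meets the standard.
  Stage 1 is satisfied; the onus moves to the landlord.
At Stage 2 the landlord must meet a preponderance (weight is at least 55): on (c) the weight is 52, which does not reach 55, so (c) does not meet the standard; on (d) the weight is 95 less the opposing 43 gives net 52, < 55, so (d) does not meet the standard.
  Not every element is met, so the landlord fails to carry Stage 2.
The analysis ends at Stage 2; the tenant prevails.

stage 2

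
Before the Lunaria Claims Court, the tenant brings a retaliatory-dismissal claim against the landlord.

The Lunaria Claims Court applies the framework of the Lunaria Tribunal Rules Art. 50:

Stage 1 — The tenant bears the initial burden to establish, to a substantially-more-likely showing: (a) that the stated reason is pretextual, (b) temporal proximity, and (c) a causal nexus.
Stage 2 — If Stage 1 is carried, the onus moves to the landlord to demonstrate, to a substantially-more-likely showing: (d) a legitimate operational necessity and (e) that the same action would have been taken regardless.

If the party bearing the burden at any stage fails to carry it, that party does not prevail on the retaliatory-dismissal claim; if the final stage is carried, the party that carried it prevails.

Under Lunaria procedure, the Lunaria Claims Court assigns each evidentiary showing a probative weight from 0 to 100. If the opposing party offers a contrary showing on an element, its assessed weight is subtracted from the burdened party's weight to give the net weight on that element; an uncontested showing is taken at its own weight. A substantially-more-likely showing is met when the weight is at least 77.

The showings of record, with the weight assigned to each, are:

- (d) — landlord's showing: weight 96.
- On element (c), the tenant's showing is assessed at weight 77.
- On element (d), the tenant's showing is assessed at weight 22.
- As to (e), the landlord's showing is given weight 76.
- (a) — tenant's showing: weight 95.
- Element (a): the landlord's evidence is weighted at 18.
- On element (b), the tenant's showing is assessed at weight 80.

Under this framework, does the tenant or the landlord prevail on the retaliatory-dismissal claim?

tenant

At Stage 1 the tenant must meet a substantially-more-likely showing (weight is at least 77): on (a) the weight is 95 less the opposing 18 gives net 77, ≥ 77, so (a) meets the standard; on (b) the weight is 80, ≥ 77, so (b) meets the standard; on (c) the weight is 77, ≥ 77, so (c) meets the standard.
  The tenant carries Stage 1; the landlord now bears the burden.
At Stage 2 the landlord must meet a substantially-more-likely showing (weight is at least 77): on (d) the weight is 96 less the opposing 22 gives net 74, which does not reach 77, so (d) does not meet the standard; on (e) the weight is 76, < 77, so (e) does not meet the standard.
  The landlord does not carry Stage 2.
The tenant prevails.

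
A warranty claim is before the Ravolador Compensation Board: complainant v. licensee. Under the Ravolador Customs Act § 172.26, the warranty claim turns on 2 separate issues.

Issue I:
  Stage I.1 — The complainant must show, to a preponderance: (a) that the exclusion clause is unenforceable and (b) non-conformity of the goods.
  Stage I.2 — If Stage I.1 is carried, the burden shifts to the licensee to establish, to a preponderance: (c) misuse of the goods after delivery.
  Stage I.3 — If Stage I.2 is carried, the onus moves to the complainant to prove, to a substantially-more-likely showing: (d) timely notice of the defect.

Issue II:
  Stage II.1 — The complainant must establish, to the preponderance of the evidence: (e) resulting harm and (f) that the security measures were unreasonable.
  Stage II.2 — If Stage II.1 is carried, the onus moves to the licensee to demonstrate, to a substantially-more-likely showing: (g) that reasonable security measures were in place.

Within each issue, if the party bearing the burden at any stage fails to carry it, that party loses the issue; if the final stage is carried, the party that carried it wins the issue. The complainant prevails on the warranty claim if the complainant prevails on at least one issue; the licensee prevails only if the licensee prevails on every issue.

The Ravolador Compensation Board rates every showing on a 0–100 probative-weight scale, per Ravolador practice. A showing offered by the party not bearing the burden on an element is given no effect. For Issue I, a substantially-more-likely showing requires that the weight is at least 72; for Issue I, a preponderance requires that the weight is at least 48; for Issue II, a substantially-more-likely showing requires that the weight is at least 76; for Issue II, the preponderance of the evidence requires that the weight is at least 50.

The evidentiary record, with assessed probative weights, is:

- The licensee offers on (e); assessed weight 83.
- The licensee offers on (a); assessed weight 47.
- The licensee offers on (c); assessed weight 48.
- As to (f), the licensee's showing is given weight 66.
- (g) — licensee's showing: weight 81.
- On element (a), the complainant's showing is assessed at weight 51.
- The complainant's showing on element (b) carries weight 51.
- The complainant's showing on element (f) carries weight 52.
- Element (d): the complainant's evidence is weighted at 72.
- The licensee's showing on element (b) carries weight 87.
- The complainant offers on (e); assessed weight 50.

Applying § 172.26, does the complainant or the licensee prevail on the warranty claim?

— Issue I —
Stage I.1 — burden on complainant; standard: a preponderance (weight is at least 48).
    (a): 51 (licensee's 47 disregarded) ≥ 48 [met]
    (b): 51 (licensee's 87 disregarded) ≥ 48 [met]
  Stage I.1 is satisfied; the onus moves to the licensee.
Stage I.2 — burden on licensee; standard: a preponderance (weight is at least 48).
    (c): 48 ≥ 48 [met]
  All elements met. The burden passes to the complainant.
Stage I.3 — burden on complainant; standard: a substantially-more-likely showing (weight is at least 72).
    (d): 72 ≥ 72 [met]
  All elements met at the final stage.
With every stage satisfied, the complainant prevails on this issue.
— Issue II —
Stage II.1 — burden on complainant; standard: the preponderance of the evidence (weight is at least 50).
    (e): 50 (licensee's 83 disregarded) ≥ 50 [met]
    (f): 52 (licensee's 66 disregarded) ≥ 50 [met]
  Stage II.1 is satisfied; the onus moves to the licensee.
Stage II.2 — burden on licensee; standard: a substantially-more-likely showing (weight is at least 76).
    (g): 81 ≥ 76 [met]
  All elements met at the final stage.
All stages carried — the licensee prevails on this issue.
Per-issue: Issue I → complainant; Issue II → licensee. The complainant must prevail on at least one issue; overall, the complainant prevails.

complainant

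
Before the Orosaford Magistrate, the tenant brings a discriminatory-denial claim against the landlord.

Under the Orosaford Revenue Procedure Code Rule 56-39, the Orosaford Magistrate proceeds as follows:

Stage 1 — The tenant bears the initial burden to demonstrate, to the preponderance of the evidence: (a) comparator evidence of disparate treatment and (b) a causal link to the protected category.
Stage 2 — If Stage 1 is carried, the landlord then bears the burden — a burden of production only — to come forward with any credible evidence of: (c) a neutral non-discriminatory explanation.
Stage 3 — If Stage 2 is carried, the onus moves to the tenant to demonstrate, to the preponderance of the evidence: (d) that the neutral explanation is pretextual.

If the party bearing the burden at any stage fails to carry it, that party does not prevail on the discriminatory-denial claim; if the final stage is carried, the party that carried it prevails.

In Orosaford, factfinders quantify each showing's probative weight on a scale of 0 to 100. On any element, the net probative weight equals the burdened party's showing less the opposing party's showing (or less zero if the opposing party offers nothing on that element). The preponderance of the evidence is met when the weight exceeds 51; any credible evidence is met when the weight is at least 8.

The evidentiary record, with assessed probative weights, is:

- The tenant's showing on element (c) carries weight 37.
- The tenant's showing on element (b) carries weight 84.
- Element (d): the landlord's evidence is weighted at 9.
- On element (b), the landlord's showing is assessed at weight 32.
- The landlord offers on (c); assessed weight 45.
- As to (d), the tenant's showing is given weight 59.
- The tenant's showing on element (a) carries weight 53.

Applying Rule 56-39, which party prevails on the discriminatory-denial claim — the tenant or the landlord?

landlord

Stage 1 (tenant, the preponderance of the evidence, weight exceeds 51): (a) 53 > 51 — meets; (b) net 84−32=52 > 51 — meets.
  The tenant carries Stage 1; the landlord now bears the burden.
Stage 2 (landlord, any credible evidence, weight is at least 8): (c) net 45−37=8 ≥ 8 — meets.
  Stage 2 is satisfied; the onus moves to the tenant.
Stage 3 (tenant, the preponderance of the evidence, weight exceeds 51): (d) net 59−9=50 ≤ 51 — fails.
  Not every element is met, so the tenant fails to carry Stage 3.
The analysis ends at Stage 3; the landlord prevails.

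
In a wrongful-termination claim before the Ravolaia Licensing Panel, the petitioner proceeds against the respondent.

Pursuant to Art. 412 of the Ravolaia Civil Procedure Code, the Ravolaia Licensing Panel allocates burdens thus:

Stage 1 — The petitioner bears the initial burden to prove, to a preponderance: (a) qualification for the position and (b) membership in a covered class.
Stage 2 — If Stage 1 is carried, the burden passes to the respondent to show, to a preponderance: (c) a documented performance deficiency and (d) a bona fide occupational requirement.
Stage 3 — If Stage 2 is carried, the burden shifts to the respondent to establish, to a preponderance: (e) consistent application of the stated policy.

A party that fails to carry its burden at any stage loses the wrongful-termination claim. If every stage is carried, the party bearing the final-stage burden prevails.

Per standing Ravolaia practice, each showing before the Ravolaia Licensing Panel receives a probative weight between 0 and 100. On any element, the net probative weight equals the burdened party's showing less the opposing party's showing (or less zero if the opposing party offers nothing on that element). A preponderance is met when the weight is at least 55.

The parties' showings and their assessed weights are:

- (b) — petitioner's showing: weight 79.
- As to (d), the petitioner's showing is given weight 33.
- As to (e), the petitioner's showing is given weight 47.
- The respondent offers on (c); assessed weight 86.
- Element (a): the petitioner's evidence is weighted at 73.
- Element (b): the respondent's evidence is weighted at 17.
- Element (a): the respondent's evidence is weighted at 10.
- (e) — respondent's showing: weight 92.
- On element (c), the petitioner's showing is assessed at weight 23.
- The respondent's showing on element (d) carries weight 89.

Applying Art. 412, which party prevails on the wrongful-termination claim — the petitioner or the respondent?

Stage 1 (petitioner, a preponderance, weight is at least 55): (a) net 73−10=63 ≥ 55 — meets; (b) net 79−17=62 ≥ 55 — meets.
  The petitioner carries Stage 1; the respondent now bears the burden.
Stage 2 (respondent, a preponderance, weight is at least 55): (c) net 86−23=63 ≥ 55 — meets; (d) net 89−33=56 ≥ 55 — meets.
  Stage 2 carried; the burden remains with the respondent.
Stage 3 (respondent, a preponderance, weight is at least 55): (e) net 92−47=45 < 55 — fails.
  Not every element is met, so the respondent fails to carry Stage 3.
The analysis ends at Stage 3; the petitioner prevails.

petitioner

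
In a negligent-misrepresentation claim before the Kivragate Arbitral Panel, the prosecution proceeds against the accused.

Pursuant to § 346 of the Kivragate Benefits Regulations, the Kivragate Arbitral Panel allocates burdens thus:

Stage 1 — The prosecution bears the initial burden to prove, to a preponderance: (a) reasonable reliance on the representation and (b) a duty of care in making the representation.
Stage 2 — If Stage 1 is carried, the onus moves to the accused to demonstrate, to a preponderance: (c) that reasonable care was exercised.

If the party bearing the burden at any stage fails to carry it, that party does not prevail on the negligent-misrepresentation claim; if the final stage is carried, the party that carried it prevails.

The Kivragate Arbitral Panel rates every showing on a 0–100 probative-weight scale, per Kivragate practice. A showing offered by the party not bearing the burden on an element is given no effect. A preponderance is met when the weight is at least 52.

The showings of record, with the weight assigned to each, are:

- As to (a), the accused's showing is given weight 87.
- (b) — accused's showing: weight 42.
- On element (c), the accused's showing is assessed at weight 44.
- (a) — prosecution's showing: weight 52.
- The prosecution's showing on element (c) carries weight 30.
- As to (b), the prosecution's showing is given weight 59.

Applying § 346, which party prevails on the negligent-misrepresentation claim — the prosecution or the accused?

Stage 1 (prosecution, a preponderance, weight is at least 52): (a) 52 (accused's 87 disregarded) ≥ 52 — meets; (b) 59 (accused's 42 disregarded) ≥ 52 — meets.
  The prosecution carries Stage 1; the accused now bears the burden.
Stage 2 (accused, a preponderance, weight is at least 52): (c) 44 (prosecution's 30 disregarded) < 52 — fails.
  Stage 2 not carried; the accused fails its burden.
So the prosecution prevails.

prosecution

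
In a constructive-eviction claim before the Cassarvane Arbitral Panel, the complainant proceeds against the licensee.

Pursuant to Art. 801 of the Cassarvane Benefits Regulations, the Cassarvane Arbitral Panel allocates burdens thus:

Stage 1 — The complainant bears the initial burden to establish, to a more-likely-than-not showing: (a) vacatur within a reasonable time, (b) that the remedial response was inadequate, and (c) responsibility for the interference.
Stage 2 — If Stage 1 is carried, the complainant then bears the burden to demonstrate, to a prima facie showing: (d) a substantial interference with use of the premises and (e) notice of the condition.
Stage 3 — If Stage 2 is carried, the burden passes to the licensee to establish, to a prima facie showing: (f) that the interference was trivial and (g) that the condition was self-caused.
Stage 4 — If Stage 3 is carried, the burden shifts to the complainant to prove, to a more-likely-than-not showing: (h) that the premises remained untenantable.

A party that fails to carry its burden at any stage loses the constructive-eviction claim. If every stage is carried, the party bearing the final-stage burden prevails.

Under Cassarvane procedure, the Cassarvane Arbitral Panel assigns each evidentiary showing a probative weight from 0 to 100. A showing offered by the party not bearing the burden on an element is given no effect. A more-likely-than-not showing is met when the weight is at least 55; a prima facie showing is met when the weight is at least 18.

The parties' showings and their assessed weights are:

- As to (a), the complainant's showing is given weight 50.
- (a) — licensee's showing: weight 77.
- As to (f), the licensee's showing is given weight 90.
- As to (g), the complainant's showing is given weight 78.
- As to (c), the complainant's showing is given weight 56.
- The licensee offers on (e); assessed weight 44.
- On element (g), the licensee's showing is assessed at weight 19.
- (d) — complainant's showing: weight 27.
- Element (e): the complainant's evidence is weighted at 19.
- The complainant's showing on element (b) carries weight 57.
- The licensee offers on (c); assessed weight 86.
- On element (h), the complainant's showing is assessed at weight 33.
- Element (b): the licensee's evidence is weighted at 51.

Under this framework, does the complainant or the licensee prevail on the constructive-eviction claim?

Stage 1 (complainant, a more-likely-than-not showing, weight is at least 55): (a) 50 (licensee's 77 disregarded) < 55 — fails; (b) 57 (licensee's 51 disregarded) ≥ 55 — meets; (c) 56 (licensee's 86 disregarded) ≥ 55 — meets.
  The complainant does not carry Stage 1.
So the licensee prevails.

licensee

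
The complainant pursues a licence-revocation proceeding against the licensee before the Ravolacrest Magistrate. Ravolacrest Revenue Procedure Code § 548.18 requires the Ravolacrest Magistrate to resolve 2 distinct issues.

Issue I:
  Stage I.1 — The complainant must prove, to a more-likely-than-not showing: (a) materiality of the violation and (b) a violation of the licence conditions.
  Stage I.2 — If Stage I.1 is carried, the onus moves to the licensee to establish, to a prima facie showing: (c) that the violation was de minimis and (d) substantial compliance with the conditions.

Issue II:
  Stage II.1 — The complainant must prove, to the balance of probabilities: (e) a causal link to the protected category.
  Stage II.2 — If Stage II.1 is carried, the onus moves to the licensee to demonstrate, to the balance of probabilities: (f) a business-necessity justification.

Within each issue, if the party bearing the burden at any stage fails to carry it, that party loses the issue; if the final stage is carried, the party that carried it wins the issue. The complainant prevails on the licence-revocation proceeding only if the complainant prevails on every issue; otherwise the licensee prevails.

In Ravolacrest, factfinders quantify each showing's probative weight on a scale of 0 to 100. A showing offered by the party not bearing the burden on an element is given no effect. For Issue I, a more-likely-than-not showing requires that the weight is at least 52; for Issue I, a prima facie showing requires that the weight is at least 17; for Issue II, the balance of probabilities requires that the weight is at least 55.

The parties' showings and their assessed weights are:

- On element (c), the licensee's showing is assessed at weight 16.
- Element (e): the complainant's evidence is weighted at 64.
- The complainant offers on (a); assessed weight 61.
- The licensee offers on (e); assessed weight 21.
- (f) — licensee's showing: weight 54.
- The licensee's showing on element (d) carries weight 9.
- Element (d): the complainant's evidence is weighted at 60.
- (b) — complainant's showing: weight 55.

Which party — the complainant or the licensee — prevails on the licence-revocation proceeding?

complainant

— Issue I —
At Stage I.1 the complainant must meet a more-likely-than-not showing (weight is at least 52): on (a) the weight is 61, ≥ 52, so (a) meets the standard; on (b) the weight is 55, which does reach 52, so (b) meets the standard.
  Stage I.1 is satisfied; the onus moves to the licensee.
At Stage I.2 the licensee must meet a prima facie showing (weight is at least 17): on (c) the weight is 16, < 17, so (c) does not meet the standard; on (d) the weight is 9 (the complainant's 60 is given no effect), which does not reach 17, so (d) does not meet the standard.
  The licensee does not carry Stage I.2.
The analysis ends at Stage I.2; the complainant prevails on this issue.
— Issue II —
Stage II.1 (complainant, the balance of probabilities, weight is at least 55): (e) 64 (licensee's 21 disregarded) ≥ 55 — meets.
  All elements met. The burden passes to the licensee.
Stage II.2 (licensee, the balance of probabilities, weight is at least 55): (f) 54 < 55 — fails.
  The licensee does not carry Stage II.2.
The analysis ends at Stage II.2; the complainant prevails on this issue.
Per-issue: Issue I → complainant; Issue II → complainant. The complainant must prevail on every issue; overall, the complainant prevails.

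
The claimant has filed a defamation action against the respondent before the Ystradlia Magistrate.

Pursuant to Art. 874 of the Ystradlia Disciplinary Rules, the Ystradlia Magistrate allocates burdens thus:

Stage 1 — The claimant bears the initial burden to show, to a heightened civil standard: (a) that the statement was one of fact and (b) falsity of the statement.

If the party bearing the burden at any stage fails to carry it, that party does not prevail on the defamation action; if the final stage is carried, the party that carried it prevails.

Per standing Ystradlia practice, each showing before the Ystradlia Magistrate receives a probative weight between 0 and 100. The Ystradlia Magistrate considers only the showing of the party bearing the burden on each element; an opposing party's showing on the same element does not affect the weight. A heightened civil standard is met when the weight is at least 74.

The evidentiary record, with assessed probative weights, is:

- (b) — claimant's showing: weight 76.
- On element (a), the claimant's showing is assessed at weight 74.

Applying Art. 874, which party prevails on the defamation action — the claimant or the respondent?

Stage 1 (claimant, a heightened civil standard, weight is at least 74): (a) 74 ≥ 74 — meets; (b) 76 ≥ 74 — meets.
  All elements met at the final stage.
All stages carried — the claimant prevails.

claimant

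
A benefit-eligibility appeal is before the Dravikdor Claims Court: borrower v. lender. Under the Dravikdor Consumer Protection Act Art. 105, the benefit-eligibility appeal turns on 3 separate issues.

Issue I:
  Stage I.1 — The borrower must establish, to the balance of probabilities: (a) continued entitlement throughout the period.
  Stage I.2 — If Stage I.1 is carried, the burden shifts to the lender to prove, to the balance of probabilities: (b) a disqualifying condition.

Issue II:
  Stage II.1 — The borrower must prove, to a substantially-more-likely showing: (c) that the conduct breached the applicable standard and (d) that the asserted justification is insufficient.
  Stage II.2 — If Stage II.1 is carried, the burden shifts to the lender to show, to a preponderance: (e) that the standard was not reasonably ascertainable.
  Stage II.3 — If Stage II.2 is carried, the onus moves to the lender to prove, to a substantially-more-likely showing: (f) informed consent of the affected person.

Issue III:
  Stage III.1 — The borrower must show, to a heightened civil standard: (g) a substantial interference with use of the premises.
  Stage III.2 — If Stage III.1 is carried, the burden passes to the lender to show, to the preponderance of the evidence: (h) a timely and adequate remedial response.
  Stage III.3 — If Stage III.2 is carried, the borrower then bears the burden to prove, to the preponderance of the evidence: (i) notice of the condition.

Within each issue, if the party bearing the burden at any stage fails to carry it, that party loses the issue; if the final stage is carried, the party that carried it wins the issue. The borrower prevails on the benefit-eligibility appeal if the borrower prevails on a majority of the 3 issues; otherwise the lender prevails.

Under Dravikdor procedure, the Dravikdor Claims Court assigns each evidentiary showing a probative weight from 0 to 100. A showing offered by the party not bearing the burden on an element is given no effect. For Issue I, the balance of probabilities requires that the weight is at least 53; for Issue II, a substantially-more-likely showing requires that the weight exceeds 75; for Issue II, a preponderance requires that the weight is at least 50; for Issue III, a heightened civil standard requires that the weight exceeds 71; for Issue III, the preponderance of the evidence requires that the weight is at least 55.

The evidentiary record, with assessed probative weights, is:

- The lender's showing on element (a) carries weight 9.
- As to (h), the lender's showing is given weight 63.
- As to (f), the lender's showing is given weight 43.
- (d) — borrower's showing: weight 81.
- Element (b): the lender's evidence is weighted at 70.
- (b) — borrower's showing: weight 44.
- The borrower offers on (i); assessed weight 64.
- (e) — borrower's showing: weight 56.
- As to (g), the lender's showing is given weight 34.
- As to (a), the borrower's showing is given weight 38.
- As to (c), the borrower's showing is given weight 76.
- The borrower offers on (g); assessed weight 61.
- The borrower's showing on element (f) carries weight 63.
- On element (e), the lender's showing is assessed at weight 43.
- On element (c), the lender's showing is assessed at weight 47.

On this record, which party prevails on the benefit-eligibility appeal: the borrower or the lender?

— Issue I —
At Stage I.1 the borrower must meet the balance of probabilities (weight is at least 53): on (a) the weight is 38 (the lender's 9 is given no effect), which does not reach 53, so (a) does not meet the standard.
  The borrower does not carry Stage I.1.
The analysis ends at Stage I.1; the lender prevails on this issue.
— Issue II —
At Stage II.1 the borrower must meet a substantially-more-likely showing (weight exceeds 75): on (c) the weight is 76 (the lender's 47 is given no effect), which does exceed 75, so (c) meets the standard; on (d) the weight is 81, > 75, so (d) meets the standard.
  All elements met. The burden passes to the lender.
At Stage II.2 the lender must meet a preponderance (weight is at least 50): on (e) the weight is 43 (the borrower's 56 is given no effect), < 50, so (e) does not meet the standard.
  Stage II.2 not carried; the lender fails its burden.
The analysis ends at Stage II.2; the borrower prevails on this issue.
— Issue III —
At Stage III.1 the borrower must meet a heightened civil standard (weight exceeds 71): on (g) the weight is 61 (the lender's 34 is given no effect), ≤ 71, so (g) does not meet the standard.
  Stage III.1 not carried; the borrower fails its burden.
The lender prevails on this issue.
Per-issue: Issue I → lender; Issue II → borrower; Issue III → lender. The borrower must prevail on a majority of issues; overall, the lender prevails.

lender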